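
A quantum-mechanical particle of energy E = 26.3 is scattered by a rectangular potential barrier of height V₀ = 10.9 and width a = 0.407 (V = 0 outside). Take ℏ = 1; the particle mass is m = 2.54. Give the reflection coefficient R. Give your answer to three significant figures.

E > V₀: inside the barrier k₂ = √(2m(E − V₀))/ℏ = 8.845, k₂a = 3.600.
Matching at both interfaces gives T⁻¹ = 1 + V₀² sin²(k₂a) / [4E(E − V₀)] = 1.014, hence T = 0.986.
R = 1 − T = 0.0142.

R = 0.0142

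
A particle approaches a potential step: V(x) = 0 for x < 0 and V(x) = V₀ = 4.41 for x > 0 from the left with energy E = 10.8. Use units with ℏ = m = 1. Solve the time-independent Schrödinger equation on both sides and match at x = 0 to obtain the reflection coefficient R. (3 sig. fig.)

R = 0.0170

On each side the TISE gives plane waves with k = √(2m(E − V))/ℏ: k₁ = √(2·1·10.8) = 4.648, k₂ = √(2·1·6.39) = 3.575.
Matching ψ and ψ′ at x = 0 gives r = (k₁ − k₂)/(k₁ + k₂), so R = r² = 0.01702 and T = 1 − R = 0.9830.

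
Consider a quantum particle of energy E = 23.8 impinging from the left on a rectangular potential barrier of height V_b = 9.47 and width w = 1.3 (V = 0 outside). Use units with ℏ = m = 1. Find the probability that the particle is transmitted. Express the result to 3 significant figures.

Above the barrier the interior wavenumber is k₂ = √(2m(E − V_b))/ℏ = 5.354, giving phase k₂w = 6.960.
T = [1 + V_b² sin²(k₂w) / (4E(E − V_b))]⁻¹ = 1/1.026 = 0.975.

T = 0.975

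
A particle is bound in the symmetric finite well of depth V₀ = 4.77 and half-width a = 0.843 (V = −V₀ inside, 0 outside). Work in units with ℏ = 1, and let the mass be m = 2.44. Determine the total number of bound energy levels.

The dimensionless depth is z₀ = a√(2mV₀)/ℏ = 0.843 × √(23.28) = 4.067.
The even/odd transcendental equations gain one root per π/2 in z₀, giving N = 1 + ⌊2z₀/π⌋ = 1 + ⌊2.589⌋ = 3.

N = 3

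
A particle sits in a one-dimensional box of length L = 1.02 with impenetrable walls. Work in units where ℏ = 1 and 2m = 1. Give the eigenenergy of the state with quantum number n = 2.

The infinite-well eigenfunctions ψ_n = √(2/L) sin(nπx/L) vanish at both walls, giving E_n = n²π²ℏ²/(2mL²).
E_2 = 2² × π² / (2 × 0.5 × 1.02²) = 37.95.

E = 37.9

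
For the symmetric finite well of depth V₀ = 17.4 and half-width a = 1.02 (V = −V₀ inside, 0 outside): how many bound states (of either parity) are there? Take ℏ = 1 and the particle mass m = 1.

N = 4

The dimensionless depth is z₀ = a√(2mV₀)/ℏ = 1.02 × √(34.80) = 6.017.
The even/odd transcendental equations gain one root per π/2 in z₀, giving N = 1 + ⌊2z₀/π⌋ = 1 + ⌊3.831⌋ = 4.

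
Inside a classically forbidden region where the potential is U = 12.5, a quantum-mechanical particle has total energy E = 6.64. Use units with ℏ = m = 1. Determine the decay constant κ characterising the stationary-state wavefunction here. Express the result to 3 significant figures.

Since E < U the TISE in this region is ψ'' = κ²ψ with κ = √(2m(U − E))/ℏ.
κ = √(2 × 1 × 5.86) = 3.423.

κ = 3.42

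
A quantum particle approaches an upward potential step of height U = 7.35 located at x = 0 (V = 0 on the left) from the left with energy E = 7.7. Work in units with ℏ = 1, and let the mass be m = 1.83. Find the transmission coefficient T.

T = 0.579

The wavenumbers are k₁ = √(2mE)/ℏ = 5.309 on the left and k₂ = √(2m(E − U))/ℏ = 1.132 on the right.
Continuity of ψ and ψ′ at the step yields the reflection amplitude r = (k₁ − k₂)/(k₁ + k₂) = 0.6485; thus R = |r|² = 0.4206, T = 0.5794.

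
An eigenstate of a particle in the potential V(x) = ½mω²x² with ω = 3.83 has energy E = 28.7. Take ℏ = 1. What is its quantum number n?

E_n = ℏω(n + ½) ⇒ n = E/(ℏω) − ½ = 28.7/3.83 − 0.5 = 6.993 → n = 7.

n = 7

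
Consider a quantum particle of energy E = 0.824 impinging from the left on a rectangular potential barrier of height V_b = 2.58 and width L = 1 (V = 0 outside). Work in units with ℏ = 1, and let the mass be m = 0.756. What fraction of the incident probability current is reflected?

E < V_b: inside the barrier ψ ∝ e^{±κx} with κ = √(2m(V_b − E))/ℏ = 1.629.
κL = 1.629, sinh(κL) = 2.452.
Matching ψ, ψ′ at both faces gives T = [1 + V_b² sinh²(κL) / (4E(V_b − E))]⁻¹ = 1/7.917 = 0.126.
R = 1 − T = 0.874.

R = 0.874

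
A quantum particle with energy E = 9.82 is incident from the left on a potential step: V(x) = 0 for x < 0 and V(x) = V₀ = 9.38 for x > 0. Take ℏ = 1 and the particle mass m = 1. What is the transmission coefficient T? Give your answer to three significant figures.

T = 0.577

On each side the TISE gives plane waves with k = √(2m(E − V))/ℏ: k₁ = √(2·1·9.82) = 4.432, k₂ = √(2·1·0.44) = 0.9381.
Matching ψ and ψ′ at x = 0 gives r = (k₁ − k₂)/(k₁ + k₂), so R = r² = 0.4233 and T = 1 − R = 0.5767.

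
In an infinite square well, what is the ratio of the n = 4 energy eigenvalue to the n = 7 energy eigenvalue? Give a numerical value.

Since E_n ∝ n², the ratio is (4/7)² = 0.326531.

0.326531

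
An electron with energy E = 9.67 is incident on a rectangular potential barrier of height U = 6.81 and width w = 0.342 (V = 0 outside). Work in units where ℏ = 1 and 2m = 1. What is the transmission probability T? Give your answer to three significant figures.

Above the barrier the interior wavenumber is k₂ = √(2m(E − U))/ℏ = 1.691, giving phase k₂w = 0.5784.
Matching at both interfaces gives T⁻¹ = 1 + U² sin²(k₂w) / [4E(E − U)] = 1.125, hence T = 0.889.

T = 0.889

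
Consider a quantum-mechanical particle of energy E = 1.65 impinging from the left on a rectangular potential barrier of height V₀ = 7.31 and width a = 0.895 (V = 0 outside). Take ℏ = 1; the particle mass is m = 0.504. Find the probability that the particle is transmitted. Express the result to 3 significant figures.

E < V₀: inside the barrier ψ ∝ e^{±κx} with κ = √(2m(V₀ − E))/ℏ = 2.389.
κa = 2.138, sinh(κa) = 4.181.
The exact tunnelling result is T⁻¹ = 1 + V₀² sinh²(κa) / [4E(V₀ − E)] = 26.01, so T = 0.0384.

T = 0.0384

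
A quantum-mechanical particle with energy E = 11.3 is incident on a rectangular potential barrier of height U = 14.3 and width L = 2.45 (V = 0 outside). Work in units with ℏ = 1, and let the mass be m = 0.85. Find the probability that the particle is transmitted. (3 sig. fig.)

T = 0.0000415

E < U: inside the barrier ψ ∝ e^{±κx} with κ = √(2m(U − E))/ℏ = 2.258.
κL = 5.533, sinh(κL) = 126.4.
Matching ψ, ψ′ at both faces gives T = [1 + U² sinh²(κL) / (4E(U − E))]⁻¹ = 1/24110 = 0.0000415.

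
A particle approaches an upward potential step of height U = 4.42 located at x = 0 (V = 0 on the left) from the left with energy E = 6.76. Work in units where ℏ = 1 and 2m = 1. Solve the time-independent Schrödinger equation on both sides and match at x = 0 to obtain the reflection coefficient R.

R = 0.0672

The wavenumbers are k₁ = √(2mE)/ℏ = 2.600 on the left and k₂ = √(2m(E − U))/ℏ = 1.530 on the right.
Continuity of ψ and ψ′ at the step yields the reflection amplitude r = (k₁ − k₂)/(k₁ + k₂) = 0.2592; thus R = |r|² = 0.06717, T = 0.9328.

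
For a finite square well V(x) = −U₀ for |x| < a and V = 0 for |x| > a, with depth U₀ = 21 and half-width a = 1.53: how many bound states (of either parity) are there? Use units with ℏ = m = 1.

Define the well-strength parameter z₀ = (a/ℏ)√(2mU₀) = 1.53 × √(2·1·21) = 9.916.
The even/odd transcendental equations gain one root per π/2 in z₀, giving N = 1 + ⌊2z₀/π⌋ = 1 + ⌊6.312⌋ = 7.

N = 7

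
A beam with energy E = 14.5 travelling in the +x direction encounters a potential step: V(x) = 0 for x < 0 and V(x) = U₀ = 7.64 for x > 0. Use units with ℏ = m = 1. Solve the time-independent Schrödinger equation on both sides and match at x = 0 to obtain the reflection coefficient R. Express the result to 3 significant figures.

On each side the TISE gives plane waves with k = √(2m(E − V))/ℏ: k₁ = √(2·1·14.5) = 5.385, k₂ = √(2·1·6.86) = 3.704.
Continuity of ψ and ψ′ at the step yields the reflection amplitude r = (k₁ − k₂)/(k₁ + k₂) = 0.1850; thus R = |r|² = 0.03421, T = 0.9658.

R = 0.0342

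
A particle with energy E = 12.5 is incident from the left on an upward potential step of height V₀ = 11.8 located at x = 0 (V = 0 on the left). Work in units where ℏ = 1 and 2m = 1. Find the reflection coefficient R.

On each side the TISE gives plane waves with k = √(2m(E − V))/ℏ: k₁ = √(2·½·12.5) = 3.536, k₂ = √(2·½·0.7) = 0.8367.
Matching ψ and ψ′ at x = 0 gives r = (k₁ − k₂)/(k₁ + k₂), so R = r² = 0.3810 and T = 1 − R = 0.6190.

R = 0.381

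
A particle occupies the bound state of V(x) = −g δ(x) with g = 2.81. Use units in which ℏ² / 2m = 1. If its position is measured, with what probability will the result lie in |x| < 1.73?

The normalised bound state is ψ = √κ e^{−κ|x|} with κ = mg/ℏ² = 1.405.
P(|x| < d) = ∫_{−d}^{d} κ e^{−2κ|x|} dx = 1 − e^{−2κd} = 1 − e^{−4.861} = 0.9923.

P = 0.992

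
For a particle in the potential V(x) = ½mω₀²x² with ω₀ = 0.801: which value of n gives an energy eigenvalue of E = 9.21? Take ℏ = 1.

Invert E_n = (n + ½)ℏω₀: n = E/ℏω₀ − ½ = 10.998, so n = 11.

n = 11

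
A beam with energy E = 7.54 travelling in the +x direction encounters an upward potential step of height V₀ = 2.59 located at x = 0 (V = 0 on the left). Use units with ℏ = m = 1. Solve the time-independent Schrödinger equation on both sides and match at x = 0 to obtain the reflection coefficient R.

The wavenumbers are k₁ = √(2mE)/ℏ = 3.883 on the left and k₂ = √(2m(E − V₀))/ℏ = 3.146 on the right.
Continuity of ψ and ψ′ at the step yields the reflection amplitude r = (k₁ − k₂)/(k₁ + k₂) = 0.1048; thus R = |r|² = 0.01099, T = 0.9890.

R = 0.0110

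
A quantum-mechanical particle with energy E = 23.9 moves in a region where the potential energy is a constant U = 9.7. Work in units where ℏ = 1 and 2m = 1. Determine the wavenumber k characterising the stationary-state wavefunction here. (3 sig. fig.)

With E > U the solution is oscillatory, ψ ∝ e^{±ikx} with k = √(2m(E − U))/ℏ.
k = √(2 × 0.5 × 14.2) = 3.768.

k = 3.77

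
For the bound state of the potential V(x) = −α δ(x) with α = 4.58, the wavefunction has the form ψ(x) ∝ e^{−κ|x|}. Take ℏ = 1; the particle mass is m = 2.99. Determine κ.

Integrate −(ℏ²/2m)ψ'' − αδ(x)ψ = Eψ from −ε to +ε: the ψ'' term gives ψ'(0⁺) − ψ'(0⁻) and the δ term gives −(2mα/ℏ²)ψ(0).
With ψ ∝ e^{−κ|x|} this yields −2κ = −2mα/ℏ², so κ = mα/ℏ² = 13.69.

κ = 13.7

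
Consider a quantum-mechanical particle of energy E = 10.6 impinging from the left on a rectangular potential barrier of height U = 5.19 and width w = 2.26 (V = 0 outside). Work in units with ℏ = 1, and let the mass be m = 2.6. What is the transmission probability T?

T = 0.966

Above the barrier the interior wavenumber is k₂ = √(2m(E − U))/ℏ = 5.304, giving phase k₂w = 11.99.
Matching at both interfaces gives T⁻¹ = 1 + U² sin²(k₂w) / [4E(E − U)] = 1.035, hence T = 0.966.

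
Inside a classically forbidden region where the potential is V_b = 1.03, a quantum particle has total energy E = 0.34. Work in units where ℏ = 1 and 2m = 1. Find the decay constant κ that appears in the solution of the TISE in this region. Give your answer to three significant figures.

Since E < V_b the TISE in this region is ψ'' = κ²ψ with κ = √(2m(V_b − E))/ℏ.
κ = √(2 × 0.5 × 0.69) = 0.8307.

κ = 0.831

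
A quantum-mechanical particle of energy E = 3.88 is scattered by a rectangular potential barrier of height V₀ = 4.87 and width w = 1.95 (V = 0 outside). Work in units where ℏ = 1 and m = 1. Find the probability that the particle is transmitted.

T = 0.0107

E < V₀: inside the barrier ψ ∝ e^{±κx} with κ = √(2m(V₀ − E))/ℏ = 1.407.
κw = 2.744, sinh(κw) = 7.742.
Matching ψ, ψ′ at both faces gives T = [1 + V₀² sinh²(κw) / (4E(V₀ − E))]⁻¹ = 1/93.51 = 0.0107.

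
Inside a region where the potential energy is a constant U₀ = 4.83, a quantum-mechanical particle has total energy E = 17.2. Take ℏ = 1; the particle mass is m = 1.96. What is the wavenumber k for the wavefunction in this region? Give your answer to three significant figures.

With E > U₀ the solution is oscillatory, ψ ∝ e^{±ikx} with k = √(2m(E − U₀))/ℏ.
k = √(2 × 1.96 × 12.37) = 6.964.

k = 6.96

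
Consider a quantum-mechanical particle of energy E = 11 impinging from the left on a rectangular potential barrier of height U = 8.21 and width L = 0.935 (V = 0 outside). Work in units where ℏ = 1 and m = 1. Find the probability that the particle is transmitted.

Above the barrier the interior wavenumber is k₂ = √(2m(E − U))/ℏ = 2.362, giving phase k₂L = 2.209.
Matching at both interfaces gives T⁻¹ = 1 + U² sin²(k₂L) / [4E(E − U)] = 1.354, hence T = 0.738.

T = 0.738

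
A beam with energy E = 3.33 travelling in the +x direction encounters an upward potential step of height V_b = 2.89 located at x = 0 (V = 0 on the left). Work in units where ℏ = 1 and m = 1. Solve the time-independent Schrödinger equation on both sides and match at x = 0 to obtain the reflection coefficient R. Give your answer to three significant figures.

R = 0.218

The wavenumbers are k₁ = √(2mE)/ℏ = 2.581 on the left and k₂ = √(2m(E − V_b))/ℏ = 0.9381 on the right.
Matching ψ and ψ′ at x = 0 gives r = (k₁ − k₂)/(k₁ + k₂), so R = r² = 0.2179 and T = 1 − R = 0.7821.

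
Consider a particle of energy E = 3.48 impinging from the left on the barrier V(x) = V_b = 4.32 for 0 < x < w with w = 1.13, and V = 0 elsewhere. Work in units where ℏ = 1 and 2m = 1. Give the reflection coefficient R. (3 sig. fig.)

Since E < V_b the interior solution is evanescent with decay constant κ = √(2m(V_b − E))/ℏ = 0.9165.
κw = 1.036, sinh(κw) = 1.231.
The exact tunnelling result is T⁻¹ = 1 + V_b² sinh²(κw) / [4E(V_b − E)] = 3.419, so T = 0.293.
R = 1 − T = 0.707.

R = 0.707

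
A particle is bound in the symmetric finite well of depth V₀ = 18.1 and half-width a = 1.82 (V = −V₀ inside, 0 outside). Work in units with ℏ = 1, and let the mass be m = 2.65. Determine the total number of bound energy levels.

N = 12

Define the well-strength parameter z₀ = (a/ℏ)√(2mV₀) = 1.82 × √(2·2.65·18.1) = 17.83.
A new bound state (alternating even/odd) appears each time z₀ passes a multiple of π/2, so N = ⌊2z₀/π⌋ + 1 = ⌊11.35⌋ + 1 = 12.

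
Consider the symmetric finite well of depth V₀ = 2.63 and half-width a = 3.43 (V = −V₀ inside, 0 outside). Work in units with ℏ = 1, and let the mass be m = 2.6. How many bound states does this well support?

The dimensionless depth is z₀ = a√(2mV₀)/ℏ = 3.43 × √(13.68) = 12.68.
A new bound state (alternating even/odd) appears each time z₀ passes a multiple of π/2, so N = ⌊2z₀/π⌋ + 1 = ⌊8.075⌋ + 1 = 9.

N = 9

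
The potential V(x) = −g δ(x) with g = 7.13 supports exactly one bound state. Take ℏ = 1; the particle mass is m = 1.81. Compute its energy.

For x ≠ 0 the bound state is ψ ∝ e^{−κ|x|}; integrating the TISE across the delta gives the cusp condition 2κ = 2mg/ℏ², so κ = 12.91.
Then E = −ℏ²κ²/(2m) = −mg²/(2ℏ²) = -46.01.

E = -46.0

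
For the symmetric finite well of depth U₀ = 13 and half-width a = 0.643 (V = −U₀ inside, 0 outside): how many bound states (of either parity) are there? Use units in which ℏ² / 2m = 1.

N = 2

The dimensionless depth is z₀ = a√(2mU₀)/ℏ = 0.643 × √(13.00) = 2.318.
The even/odd transcendental equations gain one root per π/2 in z₀, giving N = 1 + ⌊2z₀/π⌋ = 1 + ⌊1.476⌋ = 2.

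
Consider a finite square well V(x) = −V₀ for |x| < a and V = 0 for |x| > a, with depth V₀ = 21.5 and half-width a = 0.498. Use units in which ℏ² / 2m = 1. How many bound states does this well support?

The dimensionless depth is z₀ = a√(2mV₀)/ℏ = 0.498 × √(21.50) = 2.309.
The even/odd transcendental equations gain one root per π/2 in z₀, giving N = 1 + ⌊2z₀/π⌋ = 1 + ⌊1.470⌋ = 2.

N = 2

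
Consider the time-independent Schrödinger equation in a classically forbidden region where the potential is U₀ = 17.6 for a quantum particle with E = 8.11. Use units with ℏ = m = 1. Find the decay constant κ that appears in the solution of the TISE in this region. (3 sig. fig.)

Since E < U₀ the TISE in this region is ψ'' = κ²ψ with κ = √(2m(U₀ − E))/ℏ.
κ = √(2 × 1 × 9.49) = 4.357.

κ = 4.36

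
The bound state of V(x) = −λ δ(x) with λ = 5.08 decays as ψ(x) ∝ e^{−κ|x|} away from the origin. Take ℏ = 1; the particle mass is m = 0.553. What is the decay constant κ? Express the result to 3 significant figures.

κ = 2.81

Integrate −(ℏ²/2m)ψ'' − λδ(x)ψ = Eψ from −ε to +ε: the ψ'' term gives ψ'(0⁺) − ψ'(0⁻) and the δ term gives −(2mλ/ℏ²)ψ(0).
With ψ ∝ e^{−κ|x|} this yields −2κ = −2mλ/ℏ², so κ = mλ/ℏ² = 2.809.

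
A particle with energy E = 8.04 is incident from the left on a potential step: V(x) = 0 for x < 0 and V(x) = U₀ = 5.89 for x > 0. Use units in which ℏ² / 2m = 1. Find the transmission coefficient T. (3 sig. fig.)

T = 0.899

On each side the TISE gives plane waves with k = √(2m(E − V))/ℏ: k₁ = √(2·½·8.04) = 2.835, k₂ = √(2·½·2.15) = 1.466.
Continuity of ψ and ψ′ at the step yields the reflection amplitude r = (k₁ − k₂)/(k₁ + k₂) = 0.3183; thus R = |r|² = 0.1013, T = 0.8987.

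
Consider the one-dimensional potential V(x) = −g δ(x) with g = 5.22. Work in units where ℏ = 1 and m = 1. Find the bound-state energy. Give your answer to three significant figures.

The bound state is ψ(x) = √κ e^{−κ|x|}. The derivative jump ψ'(0⁺) − ψ'(0⁻) = −(2mg/ℏ²)ψ(0) fixes κ = mg/ℏ² = 5.220.
Then E = −ℏ²κ²/(2m) = −mg²/(2ℏ²) = -13.62.

E = -13.6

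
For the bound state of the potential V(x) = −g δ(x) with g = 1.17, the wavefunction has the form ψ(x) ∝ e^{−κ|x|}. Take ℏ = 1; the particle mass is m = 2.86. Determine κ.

κ = 3.35

Integrate −(ℏ²/2m)ψ'' − gδ(x)ψ = Eψ from −ε to +ε: the ψ'' term gives ψ'(0⁺) − ψ'(0⁻) and the δ term gives −(2mg/ℏ²)ψ(0).
With ψ ∝ e^{−κ|x|} this yields −2κ = −2mg/ℏ², so κ = mg/ℏ² = 3.346.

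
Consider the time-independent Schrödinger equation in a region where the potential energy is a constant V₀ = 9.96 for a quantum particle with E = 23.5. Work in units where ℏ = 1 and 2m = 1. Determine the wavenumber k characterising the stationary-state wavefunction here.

k = 3.68

With E > V₀ the solution is oscillatory, ψ ∝ e^{±ikx} with k = √(2m(E − V₀))/ℏ.
k = √(2 × 0.5 × 13.54) = 3.680.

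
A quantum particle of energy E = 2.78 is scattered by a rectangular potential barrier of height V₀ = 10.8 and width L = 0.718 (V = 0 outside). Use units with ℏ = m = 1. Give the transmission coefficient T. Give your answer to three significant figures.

T = 0.00969

E < V₀: inside the barrier ψ ∝ e^{±κx} with κ = √(2m(V₀ − E))/ℏ = 4.005.
κL = 2.876, sinh(κL) = 8.840.
The exact tunnelling result is T⁻¹ = 1 + V₀² sinh²(κL) / [4E(V₀ − E)] = 103.2, so T = 0.00969.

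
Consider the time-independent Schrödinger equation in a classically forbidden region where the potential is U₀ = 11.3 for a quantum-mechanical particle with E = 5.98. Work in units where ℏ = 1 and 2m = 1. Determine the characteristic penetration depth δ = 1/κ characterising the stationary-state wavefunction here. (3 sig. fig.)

Since E < U₀ the TISE in this region is ψ'' = κ²ψ with κ = √(2m(U₀ − E))/ℏ.
κ = √(2 × 0.5 × 5.32) = 2.307. The penetration depth is δ = 1/κ = 0.434.

δ = 0.434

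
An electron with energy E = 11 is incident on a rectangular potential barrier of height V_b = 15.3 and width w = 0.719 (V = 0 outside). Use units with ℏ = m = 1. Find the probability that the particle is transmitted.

E < V_b: inside the barrier ψ ∝ e^{±κx} with κ = √(2m(V_b − E))/ℏ = 2.933.
κw = 2.109, sinh(κw) = 4.057.
Matching ψ, ψ′ at both faces gives T = [1 + V_b² sinh²(κw) / (4E(V_b − E))]⁻¹ = 1/21.37 = 0.0468.

T = 0.0468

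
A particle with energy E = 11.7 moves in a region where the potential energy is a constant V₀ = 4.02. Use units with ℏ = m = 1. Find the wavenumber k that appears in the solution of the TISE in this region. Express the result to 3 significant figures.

k = 3.92

With E > V₀ the solution is oscillatory, ψ ∝ e^{±ikx} with k = √(2m(E − V₀))/ℏ.
k = √(2 × 1 × 7.68) = 3.919.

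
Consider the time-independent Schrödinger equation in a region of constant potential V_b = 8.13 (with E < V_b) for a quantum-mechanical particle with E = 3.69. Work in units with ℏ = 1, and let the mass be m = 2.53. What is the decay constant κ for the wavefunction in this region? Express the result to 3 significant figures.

Since E < V_b the TISE in this region is ψ'' = κ²ψ with κ = √(2m(V_b − E))/ℏ.
κ = √(2 × 2.53 × 4.44) = 4.740.

κ = 4.74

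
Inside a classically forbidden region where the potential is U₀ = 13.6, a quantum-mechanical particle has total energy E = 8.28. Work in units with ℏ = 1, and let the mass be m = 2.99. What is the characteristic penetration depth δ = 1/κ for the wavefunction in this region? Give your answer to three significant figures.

Since E < U₀ the TISE in this region is ψ'' = κ²ψ with κ = √(2m(U₀ − E))/ℏ.
κ = √(2 × 2.99 × 5.32) = 5.640. The penetration depth is δ = 1/κ = 0.177.

δ = 0.177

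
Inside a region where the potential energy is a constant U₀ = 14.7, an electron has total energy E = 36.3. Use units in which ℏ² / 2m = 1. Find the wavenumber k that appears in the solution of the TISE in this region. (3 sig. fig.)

With E > U₀ the solution is oscillatory, ψ ∝ e^{±ikx} with k = √(2m(E − U₀))/ℏ.
k = √(2 × 0.5 × 21.6) = 4.648.

k = 4.65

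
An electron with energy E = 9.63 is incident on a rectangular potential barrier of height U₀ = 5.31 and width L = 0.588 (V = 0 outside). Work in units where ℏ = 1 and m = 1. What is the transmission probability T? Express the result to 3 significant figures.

T = 0.858

E > U₀: inside the barrier k₂ = √(2m(E − U₀))/ℏ = 2.939, k₂L = 1.728.
Matching at both interfaces gives T⁻¹ = 1 + U₀² sin²(k₂L) / [4E(E − U₀)] = 1.165, hence T = 0.858.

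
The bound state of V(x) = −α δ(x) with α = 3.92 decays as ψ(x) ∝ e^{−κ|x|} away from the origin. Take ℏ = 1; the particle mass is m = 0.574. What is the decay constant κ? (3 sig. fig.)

κ = 2.25

Integrating the TISE across x = 0 gives the cusp condition ψ'(0⁺) − ψ'(0⁻) = −(2mα/ℏ²)ψ(0).
With ψ ∝ e^{−κ|x|} this yields −2κ = −2mα/ℏ², so κ = mα/ℏ² = 2.250.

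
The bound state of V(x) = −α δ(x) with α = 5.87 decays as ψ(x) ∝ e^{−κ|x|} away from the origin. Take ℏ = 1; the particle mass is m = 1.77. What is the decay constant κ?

Integrating the TISE across x = 0 gives the cusp condition ψ'(0⁺) − ψ'(0⁻) = −(2mα/ℏ²)ψ(0).
With ψ ∝ e^{−κ|x|} this yields −2κ = −2mα/ℏ², so κ = mα/ℏ² = 10.39.

κ = 10.4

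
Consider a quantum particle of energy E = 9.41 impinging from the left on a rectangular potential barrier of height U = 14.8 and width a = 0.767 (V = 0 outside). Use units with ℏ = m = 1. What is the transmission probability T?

E < U: inside the barrier ψ ∝ e^{±κx} with κ = √(2m(U − E))/ℏ = 3.283.
κa = 2.518, sinh(κa) = 6.163.
The exact tunnelling result is T⁻¹ = 1 + U² sinh²(κa) / [4E(U − E)] = 42.01, so T = 0.0238.

T = 0.0238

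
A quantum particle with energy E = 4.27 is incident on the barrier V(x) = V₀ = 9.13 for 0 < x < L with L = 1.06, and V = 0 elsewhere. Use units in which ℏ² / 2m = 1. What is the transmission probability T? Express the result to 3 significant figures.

T = 0.0365

Since E < V₀ the interior solution is evanescent with decay constant κ = √(2m(V₀ − E))/ℏ = 2.205.
κL = 2.337, sinh(κL) = 5.126.
Matching ψ, ψ′ at both faces gives T = [1 + V₀² sinh²(κL) / (4E(V₀ − E))]⁻¹ = 1/27.38 = 0.0365.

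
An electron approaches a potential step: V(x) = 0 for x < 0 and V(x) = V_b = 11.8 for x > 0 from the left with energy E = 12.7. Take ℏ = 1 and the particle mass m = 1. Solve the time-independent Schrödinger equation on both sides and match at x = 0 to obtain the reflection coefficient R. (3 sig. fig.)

The wavenumbers are k₁ = √(2mE)/ℏ = 5.040 on the left and k₂ = √(2m(E − V_b))/ℏ = 1.342 on the right.
Matching ψ and ψ′ at x = 0 gives r = (k₁ − k₂)/(k₁ + k₂), so R = r² = 0.3358 and T = 1 − R = 0.6642.

R = 0.336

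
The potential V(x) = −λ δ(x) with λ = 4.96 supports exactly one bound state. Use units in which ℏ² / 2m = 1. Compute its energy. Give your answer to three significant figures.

For x ≠ 0 the bound state is ψ ∝ e^{−κ|x|}; integrating the TISE across the delta gives the cusp condition 2κ = 2mλ/ℏ², so κ = 2.480.
Then E = −ℏ²κ²/(2m) = −mλ²/(2ℏ²) = -6.150.

E = -6.15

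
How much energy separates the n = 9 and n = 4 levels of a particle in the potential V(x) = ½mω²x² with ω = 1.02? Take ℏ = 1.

E_n = ℏω(n + ½), so ΔE = (9 − 4) ℏω = 5 × 1.02 = 5.100.

ΔE = 5.10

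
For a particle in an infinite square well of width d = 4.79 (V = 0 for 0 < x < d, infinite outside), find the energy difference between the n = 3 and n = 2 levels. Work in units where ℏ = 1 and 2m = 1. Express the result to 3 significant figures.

ΔE = 2.15

E_n = n²π²ℏ²/(2md²), so ΔE = (3² − 2²) π²ℏ²/(2md²).
ΔE = 5 × π² / (2 × 0.5 × 4.79²) = 2.151.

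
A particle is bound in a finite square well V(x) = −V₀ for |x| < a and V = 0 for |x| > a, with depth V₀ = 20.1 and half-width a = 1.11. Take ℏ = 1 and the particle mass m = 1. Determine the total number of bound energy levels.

N = 5

Define the well-strength parameter z₀ = (a/ℏ)√(2mV₀) = 1.11 × √(2·1·20.1) = 7.038.
A new bound state (alternating even/odd) appears each time z₀ passes a multiple of π/2, so N = ⌊2z₀/π⌋ + 1 = ⌊4.480⌋ + 1 = 5.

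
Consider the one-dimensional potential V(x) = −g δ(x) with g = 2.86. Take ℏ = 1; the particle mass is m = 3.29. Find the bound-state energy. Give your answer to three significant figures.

The bound state is ψ(x) = √κ e^{−κ|x|}. The derivative jump ψ'(0⁺) − ψ'(0⁻) = −(2mg/ℏ²)ψ(0) fixes κ = mg/ℏ² = 9.409.
Then E = −ℏ²κ²/(2m) = −mg²/(2ℏ²) = -13.46.

E = -13.5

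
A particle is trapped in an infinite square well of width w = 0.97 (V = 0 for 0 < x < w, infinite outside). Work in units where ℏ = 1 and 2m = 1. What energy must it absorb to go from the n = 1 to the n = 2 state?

E_n = n²π²ℏ²/(2mw²), so ΔE = (2² − 1²) π²ℏ²/(2mw²).
ΔE = 3 × π² / (2 × 0.5 × 0.97²) = 31.47.

ΔE = 31.5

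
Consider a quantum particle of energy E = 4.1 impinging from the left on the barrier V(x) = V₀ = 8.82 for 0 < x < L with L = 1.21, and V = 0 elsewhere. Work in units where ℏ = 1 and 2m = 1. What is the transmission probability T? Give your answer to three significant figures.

T = 0.0205

E < V₀: inside the barrier ψ ∝ e^{±κx} with κ = √(2m(V₀ − E))/ℏ = 2.173.
κL = 2.629, sinh(κL) = 6.892.
Matching ψ, ψ′ at both faces gives T = [1 + V₀² sinh²(κL) / (4E(V₀ − E))]⁻¹ = 1/48.74 = 0.0205.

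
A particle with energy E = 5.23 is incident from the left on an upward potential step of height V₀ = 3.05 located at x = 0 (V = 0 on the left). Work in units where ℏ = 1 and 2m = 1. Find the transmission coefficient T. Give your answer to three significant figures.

T = 0.954

On each side the TISE gives plane waves with k = √(2m(E − V))/ℏ: k₁ = √(2·½·5.23) = 2.287, k₂ = √(2·½·2.18) = 1.476.
Matching ψ and ψ′ at x = 0 gives r = (k₁ − k₂)/(k₁ + k₂), so R = r² = 0.04637 and T = 1 − R = 0.9536.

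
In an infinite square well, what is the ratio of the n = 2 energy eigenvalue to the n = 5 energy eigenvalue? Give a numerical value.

Since E_n ∝ n², the ratio is (2/5)² = 0.16.

0.16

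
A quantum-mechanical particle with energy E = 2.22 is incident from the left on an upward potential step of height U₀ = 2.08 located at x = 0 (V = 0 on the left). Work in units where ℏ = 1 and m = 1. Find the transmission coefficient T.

The wavenumbers are k₁ = √(2mE)/ℏ = 2.107 on the left and k₂ = √(2m(E − U₀))/ℏ = 0.5292 on the right.
Matching ψ and ψ′ at x = 0 gives r = (k₁ − k₂)/(k₁ + k₂), so R = r² = 0.3583 and T = 1 − R = 0.6417.

T = 0.642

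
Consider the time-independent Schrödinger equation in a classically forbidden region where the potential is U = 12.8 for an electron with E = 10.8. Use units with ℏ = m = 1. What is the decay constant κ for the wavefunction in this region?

κ = 2.00

Since E < U the TISE in this region is ψ'' = κ²ψ with κ = √(2m(U − E))/ℏ.
κ = √(2 × 1 × 2) = 2.000.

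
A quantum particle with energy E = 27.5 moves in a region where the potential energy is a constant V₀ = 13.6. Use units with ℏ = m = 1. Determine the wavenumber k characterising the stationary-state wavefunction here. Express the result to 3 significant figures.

With E > V₀ the solution is oscillatory, ψ ∝ e^{±ikx} with k = √(2m(E − V₀))/ℏ.
k = √(2 × 1 × 13.9) = 5.273.

k = 5.27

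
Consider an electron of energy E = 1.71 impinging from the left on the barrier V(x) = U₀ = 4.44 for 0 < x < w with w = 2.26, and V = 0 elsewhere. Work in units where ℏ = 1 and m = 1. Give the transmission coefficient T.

Since E < U₀ the interior solution is evanescent with decay constant κ = √(2m(U₀ − E))/ℏ = 2.337.
κw = 5.281, sinh(κw) = 98.27.
The exact tunnelling result is T⁻¹ = 1 + U₀² sinh²(κw) / [4E(U₀ − E)] = 10200, so T = 0.0000981.

T = 0.0000981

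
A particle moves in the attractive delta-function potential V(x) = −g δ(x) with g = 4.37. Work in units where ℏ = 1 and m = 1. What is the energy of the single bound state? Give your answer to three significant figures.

For x ≠ 0 the bound state is ψ ∝ e^{−κ|x|}; integrating the TISE across the delta gives the cusp condition 2κ = 2mg/ℏ², so κ = 4.370.
Then E = −ℏ²κ²/(2m) = −mg²/(2ℏ²) = -9.548.

E = -9.55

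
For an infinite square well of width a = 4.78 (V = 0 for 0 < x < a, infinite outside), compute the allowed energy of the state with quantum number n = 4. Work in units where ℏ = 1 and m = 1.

Requiring ψ(0) = ψ(a) = 0 quantises k = nπ/a, hence E_n = ℏ²k²/2m = n²π²ℏ²/(2ma²).
E_4 = 4² × π² / (2 × 1 × 4.78²) = 3.456.

E = 3.46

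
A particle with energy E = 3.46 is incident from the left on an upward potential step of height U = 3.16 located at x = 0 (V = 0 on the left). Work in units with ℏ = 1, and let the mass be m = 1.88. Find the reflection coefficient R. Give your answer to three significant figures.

The wavenumbers are k₁ = √(2mE)/ℏ = 3.607 on the left and k₂ = √(2m(E − U))/ℏ = 1.062 on the right.
Continuity of ψ and ψ′ at the step yields the reflection amplitude r = (k₁ − k₂)/(k₁ + k₂) = 0.5450; thus R = |r|² = 0.2971, T = 0.7029.

R = 0.297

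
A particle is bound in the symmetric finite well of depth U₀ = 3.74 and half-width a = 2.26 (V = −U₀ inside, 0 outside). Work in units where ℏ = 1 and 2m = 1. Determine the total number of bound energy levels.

The dimensionless depth is z₀ = a√(2mU₀)/ℏ = 2.26 × √(3.740) = 4.371.
The even/odd transcendental equations gain one root per π/2 in z₀, giving N = 1 + ⌊2z₀/π⌋ = 1 + ⌊2.782⌋ = 3.

N = 3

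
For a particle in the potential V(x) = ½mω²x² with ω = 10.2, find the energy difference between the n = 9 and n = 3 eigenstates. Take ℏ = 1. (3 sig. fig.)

E_n = ℏω(n + ½), so ΔE = (9 − 3) ℏω = 6 × 10.2 = 61.20.

ΔE = 61.2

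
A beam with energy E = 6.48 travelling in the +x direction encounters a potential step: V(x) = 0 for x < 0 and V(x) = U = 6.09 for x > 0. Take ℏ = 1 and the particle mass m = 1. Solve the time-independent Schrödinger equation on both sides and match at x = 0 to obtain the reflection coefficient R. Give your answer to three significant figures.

The wavenumbers are k₁ = √(2mE)/ℏ = 3.600 on the left and k₂ = √(2m(E − U))/ℏ = 0.8832 on the right.
Matching ψ and ψ′ at x = 0 gives r = (k₁ − k₂)/(k₁ + k₂), so R = r² = 0.3672 and T = 1 − R = 0.6328.

R = 0.367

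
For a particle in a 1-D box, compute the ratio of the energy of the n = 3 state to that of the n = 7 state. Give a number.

0.183673

E_n = n²π²ℏ²/(2mL²) so the ratio is n₂²/n₁² = 9/49 = 0.183673.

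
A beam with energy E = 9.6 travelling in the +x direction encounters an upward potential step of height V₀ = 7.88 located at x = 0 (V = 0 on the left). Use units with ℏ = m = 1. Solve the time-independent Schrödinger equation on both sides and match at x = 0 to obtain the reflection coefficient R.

On each side the TISE gives plane waves with k = √(2m(E − V))/ℏ: k₁ = √(2·1·9.6) = 4.382, k₂ = √(2·1·1.72) = 1.855.
Matching ψ and ψ′ at x = 0 gives r = (k₁ − k₂)/(k₁ + k₂), so R = r² = 0.1642 and T = 1 − R = 0.8358.

R = 0.164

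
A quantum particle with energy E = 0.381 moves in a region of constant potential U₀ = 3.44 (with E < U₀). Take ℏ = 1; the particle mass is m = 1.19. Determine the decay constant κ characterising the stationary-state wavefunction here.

Since E < U₀ the TISE in this region is ψ'' = κ²ψ with κ = √(2m(U₀ − E))/ℏ.
κ = √(2 × 1.19 × 3.059) = 2.698.

κ = 2.70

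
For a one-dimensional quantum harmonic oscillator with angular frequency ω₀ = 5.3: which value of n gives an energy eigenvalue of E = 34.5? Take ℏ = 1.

E_n = ℏω₀(n + ½) ⇒ n = E/(ℏω₀) − ½ = 34.5/5.3 − 0.5 = 6.009 → n = 6.

n = 6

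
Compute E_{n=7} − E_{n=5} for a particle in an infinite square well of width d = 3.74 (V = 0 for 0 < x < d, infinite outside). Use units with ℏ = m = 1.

E_n = n²π²ℏ²/(2md²), so ΔE = (7² − 5²) π²ℏ²/(2md²).
ΔE = 24 × π² / (2 × 1 × 3.74²) = 8.467.

ΔE = 8.47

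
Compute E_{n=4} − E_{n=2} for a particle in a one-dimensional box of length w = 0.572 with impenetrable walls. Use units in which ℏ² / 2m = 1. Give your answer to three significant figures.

E_n = n²π²ℏ²/(2mw²), so ΔE = (4² − 2²) π²ℏ²/(2mw²).
ΔE = 12 × π² / (2 × 0.5 × 0.572²) = 362.0.

ΔE = 362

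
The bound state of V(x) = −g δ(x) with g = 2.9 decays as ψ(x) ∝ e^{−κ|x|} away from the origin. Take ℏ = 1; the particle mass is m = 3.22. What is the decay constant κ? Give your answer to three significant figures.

Integrating the TISE across x = 0 gives the cusp condition ψ'(0⁺) − ψ'(0⁻) = −(2mg/ℏ²)ψ(0).
With ψ ∝ e^{−κ|x|} this yields −2κ = −2mg/ℏ², so κ = mg/ℏ² = 9.338.

κ = 9.34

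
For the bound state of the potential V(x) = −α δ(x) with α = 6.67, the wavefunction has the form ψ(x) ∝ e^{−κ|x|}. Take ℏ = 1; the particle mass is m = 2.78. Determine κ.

Integrate −(ℏ²/2m)ψ'' − αδ(x)ψ = Eψ from −ε to +ε: the ψ'' term gives ψ'(0⁺) − ψ'(0⁻) and the δ term gives −(2mα/ℏ²)ψ(0).
With ψ ∝ e^{−κ|x|} this yields −2κ = −2mα/ℏ², so κ = mα/ℏ² = 18.54.

κ = 18.5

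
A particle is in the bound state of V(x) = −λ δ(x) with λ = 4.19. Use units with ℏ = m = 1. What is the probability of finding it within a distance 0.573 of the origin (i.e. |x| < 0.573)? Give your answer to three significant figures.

P = 0.992

The normalised bound state is ψ = √κ e^{−κ|x|} with κ = mλ/ℏ² = 4.190.
P(|x| < d) = ∫_{−d}^{d} κ e^{−2κ|x|} dx = 1 − e^{−2κd} = 1 − e^{−4.802} = 0.9918.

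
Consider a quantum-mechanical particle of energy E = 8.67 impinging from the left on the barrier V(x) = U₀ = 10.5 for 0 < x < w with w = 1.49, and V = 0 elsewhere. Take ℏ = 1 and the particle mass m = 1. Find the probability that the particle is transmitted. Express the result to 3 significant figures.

E < U₀: inside the barrier ψ ∝ e^{±κx} with κ = √(2m(U₀ − E))/ℏ = 1.913.
κw = 2.851, sinh(κw) = 8.620.
The exact tunnelling result is T⁻¹ = 1 + U₀² sinh²(κw) / [4E(U₀ − E)] = 130.1, so T = 0.00769.

T = 0.00769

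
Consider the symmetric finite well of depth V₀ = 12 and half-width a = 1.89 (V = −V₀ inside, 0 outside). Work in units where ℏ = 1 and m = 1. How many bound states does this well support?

N = 6

Define the well-strength parameter z₀ = (a/ℏ)√(2mV₀) = 1.89 × √(2·1·12) = 9.259.
The even/odd transcendental equations gain one root per π/2 in z₀, giving N = 1 + ⌊2z₀/π⌋ = 1 + ⌊5.895⌋ = 6.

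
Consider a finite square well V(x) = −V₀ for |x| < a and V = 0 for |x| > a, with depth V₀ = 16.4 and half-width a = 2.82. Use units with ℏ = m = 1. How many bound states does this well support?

N = 11

The dimensionless depth is z₀ = a√(2mV₀)/ℏ = 2.82 × √(32.80) = 16.15.
A new bound state (alternating even/odd) appears each time z₀ passes a multiple of π/2, so N = ⌊2z₀/π⌋ + 1 = ⌊10.28⌋ + 1 = 11.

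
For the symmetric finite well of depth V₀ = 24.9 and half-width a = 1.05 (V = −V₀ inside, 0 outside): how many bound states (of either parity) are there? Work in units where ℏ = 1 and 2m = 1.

The dimensionless depth is z₀ = a√(2mV₀)/ℏ = 1.05 × √(24.90) = 5.239.
A new bound state (alternating even/odd) appears each time z₀ passes a multiple of π/2, so N = ⌊2z₀/π⌋ + 1 = ⌊3.336⌋ + 1 = 4.

N = 4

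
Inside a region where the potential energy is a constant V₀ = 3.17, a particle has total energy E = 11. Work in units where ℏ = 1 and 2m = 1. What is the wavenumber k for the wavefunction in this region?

k = 2.80

With E > V₀ the solution is oscillatory, ψ ∝ e^{±ikx} with k = √(2m(E − V₀))/ℏ.
k = √(2 × 0.5 × 7.83) = 2.798.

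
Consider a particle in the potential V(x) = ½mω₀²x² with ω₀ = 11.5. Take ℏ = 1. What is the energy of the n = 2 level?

The oscillator eigenvalues are E_n = ℏω₀(n + ½), so E_2 = 11.5 × 2.5 = 28.75.

E = 28.8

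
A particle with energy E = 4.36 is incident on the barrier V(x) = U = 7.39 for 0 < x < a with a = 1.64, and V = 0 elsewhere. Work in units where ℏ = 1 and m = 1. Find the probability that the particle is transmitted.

T = 0.00120

E < U: inside the barrier ψ ∝ e^{±κx} with κ = √(2m(U − E))/ℏ = 2.462.
κa = 4.037, sinh(κa) = 28.32.
Matching ψ, ψ′ at both faces gives T = [1 + U² sinh²(κa) / (4E(U − E))]⁻¹ = 1/830.2 = 0.00120.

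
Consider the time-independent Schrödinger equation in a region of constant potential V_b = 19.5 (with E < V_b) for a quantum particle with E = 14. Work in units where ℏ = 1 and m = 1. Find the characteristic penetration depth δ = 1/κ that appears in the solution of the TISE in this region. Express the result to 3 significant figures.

δ = 0.302

Since E < V_b the TISE in this region is ψ'' = κ²ψ with κ = √(2m(V_b − E))/ℏ.
κ = √(2 × 1 × 5.5) = 3.317. The penetration depth is δ = 1/κ = 0.302.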